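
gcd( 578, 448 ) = 2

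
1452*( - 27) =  - 39204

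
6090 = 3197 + 2893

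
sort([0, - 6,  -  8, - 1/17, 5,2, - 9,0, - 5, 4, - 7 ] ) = [-9, - 8 , -7,- 6 , - 5, - 1/17,0,0,2, 4,5] 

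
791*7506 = 5937246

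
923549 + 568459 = 1492008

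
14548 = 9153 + 5395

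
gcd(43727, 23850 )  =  1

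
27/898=27/898 = 0.03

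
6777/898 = 6777/898 = 7.55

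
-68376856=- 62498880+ - 5877976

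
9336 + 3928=13264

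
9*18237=164133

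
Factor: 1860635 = 5^1 *7^1*53161^1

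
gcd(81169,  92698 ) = 1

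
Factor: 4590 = 2^1*3^3*5^1*17^1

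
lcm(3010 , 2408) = 12040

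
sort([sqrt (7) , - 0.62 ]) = [ -0.62,sqrt(7)] 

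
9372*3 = 28116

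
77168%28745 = 19678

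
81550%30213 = 21124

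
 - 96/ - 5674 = 48/2837 = 0.02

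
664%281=102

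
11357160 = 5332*2130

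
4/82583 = 4/82583 = 0.00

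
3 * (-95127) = -285381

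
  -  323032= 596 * (-542) 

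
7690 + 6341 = 14031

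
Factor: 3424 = 2^5*107^1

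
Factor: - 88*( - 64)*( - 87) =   -  489984 =- 2^9*3^1*11^1*29^1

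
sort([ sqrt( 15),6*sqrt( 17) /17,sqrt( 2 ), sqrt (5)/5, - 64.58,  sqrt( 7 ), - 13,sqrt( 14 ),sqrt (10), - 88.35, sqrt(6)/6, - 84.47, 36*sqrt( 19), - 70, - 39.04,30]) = [ - 88.35, - 84.47, - 70, - 64.58,  -  39.04, - 13,sqrt( 6 ) /6, sqrt( 5 ) /5,sqrt( 2),6*sqrt (17 )/17,sqrt( 7),sqrt(10 ),sqrt(14),sqrt( 15 ),30,  36*sqrt( 19) ]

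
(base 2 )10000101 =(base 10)133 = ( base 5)1013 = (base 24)5d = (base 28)4l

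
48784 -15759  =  33025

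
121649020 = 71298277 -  - 50350743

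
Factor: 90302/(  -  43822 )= - 163^1*277^1*21911^( - 1 )=-  45151/21911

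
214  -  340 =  - 126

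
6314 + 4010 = 10324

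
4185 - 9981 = -5796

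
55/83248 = 5/7568 = 0.00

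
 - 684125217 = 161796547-845921764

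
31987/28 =31987/28 = 1142.39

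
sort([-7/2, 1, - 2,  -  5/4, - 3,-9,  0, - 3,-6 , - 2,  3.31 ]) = [- 9  , - 6, - 7/2, - 3,-3, - 2, - 2, - 5/4,0,  1, 3.31]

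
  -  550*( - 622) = 342100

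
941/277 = 3  +  110/277 = 3.40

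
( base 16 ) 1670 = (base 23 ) ajh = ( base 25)94j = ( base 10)5744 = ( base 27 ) 7NK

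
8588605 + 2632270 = 11220875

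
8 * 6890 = 55120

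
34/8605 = 34/8605 = 0.00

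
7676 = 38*202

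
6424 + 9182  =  15606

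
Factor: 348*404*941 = 2^4 * 3^1*29^1 * 101^1 * 941^1 = 132297072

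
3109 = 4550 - 1441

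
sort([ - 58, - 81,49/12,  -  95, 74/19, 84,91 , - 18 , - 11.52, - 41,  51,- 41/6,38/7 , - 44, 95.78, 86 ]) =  [-95, - 81,  -  58, - 44, - 41,- 18,-11.52 ,  -  41/6, 74/19,49/12, 38/7,51, 84,  86,91 , 95.78 ]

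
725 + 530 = 1255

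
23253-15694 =7559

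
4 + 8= 12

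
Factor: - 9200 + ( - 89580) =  - 98780=-  2^2*5^1*11^1*449^1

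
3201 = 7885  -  4684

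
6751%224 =31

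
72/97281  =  8/10809 = 0.00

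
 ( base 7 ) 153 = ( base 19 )4B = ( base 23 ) 3i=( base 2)1010111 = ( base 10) 87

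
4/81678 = 2/40839 = 0.00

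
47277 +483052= 530329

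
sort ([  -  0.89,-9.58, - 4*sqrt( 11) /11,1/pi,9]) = [  -  9.58, - 4*sqrt (11) /11, - 0.89,1/pi,9] 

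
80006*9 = 720054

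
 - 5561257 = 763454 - 6324711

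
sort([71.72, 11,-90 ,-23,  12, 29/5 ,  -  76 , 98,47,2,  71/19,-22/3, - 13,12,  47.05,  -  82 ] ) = [ - 90, - 82,  -  76, - 23,-13,-22/3 , 2, 71/19,29/5,11 , 12,  12,47 , 47.05,71.72, 98]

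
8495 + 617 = 9112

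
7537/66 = 7537/66 = 114.20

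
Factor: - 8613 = - 3^3*11^1*29^1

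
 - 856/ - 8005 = 856/8005 = 0.11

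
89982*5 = 449910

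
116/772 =29/193= 0.15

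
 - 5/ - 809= 5/809 = 0.01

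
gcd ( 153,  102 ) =51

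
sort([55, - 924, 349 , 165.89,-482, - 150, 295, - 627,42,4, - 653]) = [-924,-653, - 627, - 482, - 150, 4,42,55, 165.89,  295, 349]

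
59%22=15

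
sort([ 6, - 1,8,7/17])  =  [ -1 , 7/17,6, 8 ]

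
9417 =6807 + 2610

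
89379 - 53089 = 36290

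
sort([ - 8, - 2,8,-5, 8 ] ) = [-8, - 5, - 2, 8 , 8]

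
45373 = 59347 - 13974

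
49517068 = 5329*9292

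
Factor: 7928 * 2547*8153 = 2^3 * 3^2*31^1* 263^1  *283^1 * 991^1  =  164630398248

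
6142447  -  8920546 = - 2778099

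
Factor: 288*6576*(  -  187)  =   - 2^9 * 3^3*11^1*17^1*137^1 = - 354157056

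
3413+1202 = 4615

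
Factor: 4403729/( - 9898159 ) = - 11^1 * 400339^1 *9898159^( - 1 ) 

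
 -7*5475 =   -  38325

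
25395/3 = 8465 = 8465.00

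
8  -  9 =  - 1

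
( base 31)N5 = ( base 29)om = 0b1011001110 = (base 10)718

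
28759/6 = 28759/6  =  4793.17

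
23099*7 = 161693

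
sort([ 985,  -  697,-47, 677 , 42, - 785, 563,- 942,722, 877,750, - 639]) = [ - 942, -785,  -  697, - 639,-47, 42, 563, 677,722 , 750,877, 985 ] 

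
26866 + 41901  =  68767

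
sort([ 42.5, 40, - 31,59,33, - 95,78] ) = [ - 95, - 31,33,40,42.5,59,78 ] 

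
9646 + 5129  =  14775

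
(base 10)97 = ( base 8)141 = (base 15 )67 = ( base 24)41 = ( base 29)3A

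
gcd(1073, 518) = 37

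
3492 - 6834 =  - 3342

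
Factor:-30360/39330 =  - 44/57=- 2^2*3^( - 1)*11^1*19^( - 1) 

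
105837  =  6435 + 99402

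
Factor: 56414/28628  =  2^( - 1) * 17^(-1)*  67^1=67/34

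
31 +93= 124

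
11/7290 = 11/7290 = 0.00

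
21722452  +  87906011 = 109628463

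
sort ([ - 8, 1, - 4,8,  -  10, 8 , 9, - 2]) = [ -10,  -  8,-4,-2, 1, 8,8,9 ] 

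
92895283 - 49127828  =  43767455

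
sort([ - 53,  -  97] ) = [ - 97, - 53 ] 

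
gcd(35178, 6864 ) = 858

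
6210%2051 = 57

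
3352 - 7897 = - 4545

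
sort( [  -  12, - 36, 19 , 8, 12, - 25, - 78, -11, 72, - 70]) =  [ - 78,  -  70, - 36,-25, - 12, - 11, 8,  12 , 19, 72 ] 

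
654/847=654/847 = 0.77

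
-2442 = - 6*407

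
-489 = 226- 715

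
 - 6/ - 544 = 3/272 = 0.01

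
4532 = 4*1133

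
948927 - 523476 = 425451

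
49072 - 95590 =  - 46518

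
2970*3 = 8910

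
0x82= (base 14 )94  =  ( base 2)10000010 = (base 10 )130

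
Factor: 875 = 5^3*7^1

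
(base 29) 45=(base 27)4d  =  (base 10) 121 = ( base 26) 4H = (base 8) 171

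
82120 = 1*82120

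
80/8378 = 40/4189 = 0.01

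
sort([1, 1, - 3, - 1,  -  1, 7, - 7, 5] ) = [ - 7, - 3, - 1, - 1,1 , 1,5 , 7 ] 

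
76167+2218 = 78385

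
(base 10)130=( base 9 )154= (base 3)11211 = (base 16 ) 82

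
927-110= 817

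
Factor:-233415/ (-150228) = 665/428 = 2^ (-2)*  5^1*7^1*19^1*107^( - 1)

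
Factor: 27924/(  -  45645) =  - 2^2 * 5^( - 1 )*13^1 *17^( - 1 ) = - 52/85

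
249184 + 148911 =398095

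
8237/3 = 2745 + 2/3 = 2745.67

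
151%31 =27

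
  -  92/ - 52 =1+ 10/13 =1.77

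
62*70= 4340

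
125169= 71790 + 53379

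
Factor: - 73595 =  - 5^1*41^1 * 359^1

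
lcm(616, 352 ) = 2464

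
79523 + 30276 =109799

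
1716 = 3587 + -1871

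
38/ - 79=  - 38/79 = -0.48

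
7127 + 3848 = 10975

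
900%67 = 29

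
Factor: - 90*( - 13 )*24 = 28080  =  2^4*3^3*5^1 * 13^1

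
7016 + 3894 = 10910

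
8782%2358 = 1708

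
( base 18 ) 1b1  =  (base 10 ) 523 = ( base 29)i1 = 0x20B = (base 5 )4043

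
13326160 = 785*16976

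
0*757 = 0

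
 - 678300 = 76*( - 8925) 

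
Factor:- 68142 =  - 2^1*3^1*41^1*277^1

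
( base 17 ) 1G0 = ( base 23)119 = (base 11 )470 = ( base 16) 231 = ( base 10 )561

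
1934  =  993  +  941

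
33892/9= 3765 + 7/9= 3765.78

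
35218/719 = 48 + 706/719 = 48.98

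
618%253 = 112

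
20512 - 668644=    - 648132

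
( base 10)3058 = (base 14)1186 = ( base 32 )2VI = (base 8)5762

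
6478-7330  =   - 852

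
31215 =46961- 15746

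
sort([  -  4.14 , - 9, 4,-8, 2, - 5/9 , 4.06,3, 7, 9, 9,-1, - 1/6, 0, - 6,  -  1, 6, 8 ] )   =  [ - 9  , - 8, - 6, - 4.14, -1, - 1, - 5/9, - 1/6,0, 2,3,  4, 4.06,6,  7 , 8, 9,9]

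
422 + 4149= 4571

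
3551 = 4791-1240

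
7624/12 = 1906/3 = 635.33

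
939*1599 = 1501461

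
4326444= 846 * 5114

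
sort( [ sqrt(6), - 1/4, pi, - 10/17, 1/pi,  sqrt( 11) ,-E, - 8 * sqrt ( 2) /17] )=[ - E, - 8*sqrt(2) /17,-10/17, - 1/4, 1/pi, sqrt(6 ),  pi, sqrt( 11 )]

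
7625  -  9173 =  - 1548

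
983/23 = 42 + 17/23 = 42.74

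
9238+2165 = 11403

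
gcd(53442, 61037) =1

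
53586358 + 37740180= 91326538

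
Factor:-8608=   -  2^5*269^1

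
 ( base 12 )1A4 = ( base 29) 97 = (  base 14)152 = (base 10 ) 268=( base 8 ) 414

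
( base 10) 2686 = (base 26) 3p8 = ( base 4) 221332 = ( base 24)4fm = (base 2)101001111110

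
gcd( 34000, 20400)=6800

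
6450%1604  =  34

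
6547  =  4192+2355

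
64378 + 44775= 109153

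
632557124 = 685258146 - 52701022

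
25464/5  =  25464/5 =5092.80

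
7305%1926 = 1527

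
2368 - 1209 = 1159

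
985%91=75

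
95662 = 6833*14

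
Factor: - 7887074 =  -2^1*13^1 *439^1 * 691^1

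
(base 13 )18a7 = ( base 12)2172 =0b111001100110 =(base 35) 30b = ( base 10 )3686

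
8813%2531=1220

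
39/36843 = 13/12281 = 0.00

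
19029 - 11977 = 7052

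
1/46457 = 1/46457  =  0.00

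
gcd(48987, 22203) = 9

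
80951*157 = 12709307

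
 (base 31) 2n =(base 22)3j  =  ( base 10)85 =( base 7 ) 151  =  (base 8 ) 125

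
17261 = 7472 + 9789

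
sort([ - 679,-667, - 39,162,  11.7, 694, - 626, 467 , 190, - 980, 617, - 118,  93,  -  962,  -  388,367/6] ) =[ - 980, - 962, - 679 , - 667, - 626,- 388 , - 118, - 39,11.7,367/6, 93, 162, 190, 467, 617, 694] 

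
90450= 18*5025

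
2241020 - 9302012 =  - 7060992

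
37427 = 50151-12724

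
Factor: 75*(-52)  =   - 2^2*3^1* 5^2 * 13^1 = - 3900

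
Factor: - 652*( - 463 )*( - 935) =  - 2^2 * 5^1 * 11^1*17^1*163^1 *463^1=- 282254060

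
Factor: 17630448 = 2^4*3^1 * 11^1*33391^1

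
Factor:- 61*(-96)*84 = 2^7*3^2*7^1*61^1 = 491904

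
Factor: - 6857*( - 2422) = 2^1*7^1* 173^1 * 6857^1  =  16607654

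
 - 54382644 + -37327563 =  - 91710207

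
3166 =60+3106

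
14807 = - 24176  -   - 38983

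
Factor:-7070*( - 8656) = 2^5*5^1*7^1*101^1*541^1 = 61197920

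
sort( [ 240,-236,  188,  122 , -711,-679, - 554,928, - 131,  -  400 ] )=[ - 711,  -  679,-554, - 400, - 236, - 131, 122,188,240,  928 ]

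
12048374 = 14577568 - 2529194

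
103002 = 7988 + 95014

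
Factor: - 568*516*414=  -  2^6*3^3*23^1*43^1*71^1 = - 121338432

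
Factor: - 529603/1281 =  - 3^( - 1)  *  7^(-1)*61^ ( - 1 )*529603^1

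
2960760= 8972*330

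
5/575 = 1/115 = 0.01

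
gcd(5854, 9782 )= 2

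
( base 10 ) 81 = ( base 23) 3C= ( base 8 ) 121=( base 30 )2l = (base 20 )41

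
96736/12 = 24184/3 = 8061.33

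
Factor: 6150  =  2^1*3^1*5^2*41^1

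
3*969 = 2907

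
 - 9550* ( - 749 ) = 7152950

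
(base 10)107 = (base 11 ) 98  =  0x6b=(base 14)79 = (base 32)3b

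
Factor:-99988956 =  - 2^2*3^2*673^1*4127^1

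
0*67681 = 0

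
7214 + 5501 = 12715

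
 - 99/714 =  - 1 + 205/238 = - 0.14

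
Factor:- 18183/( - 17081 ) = 33/31 = 3^1 * 11^1*31^(  -  1) 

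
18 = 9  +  9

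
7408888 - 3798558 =3610330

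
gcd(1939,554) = 277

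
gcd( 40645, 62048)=1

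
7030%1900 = 1330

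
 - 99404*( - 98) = 9741592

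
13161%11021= 2140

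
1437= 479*3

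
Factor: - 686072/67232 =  - 449/44   =  - 2^(-2)*11^ ( - 1)*449^1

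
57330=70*819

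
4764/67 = 71 + 7/67= 71.10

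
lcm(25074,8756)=551628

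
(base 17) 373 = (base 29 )153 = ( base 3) 1100122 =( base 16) 3DD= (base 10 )989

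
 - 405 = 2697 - 3102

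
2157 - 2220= -63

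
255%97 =61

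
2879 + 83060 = 85939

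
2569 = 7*367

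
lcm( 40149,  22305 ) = 200745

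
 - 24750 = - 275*90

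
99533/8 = 12441 + 5/8 = 12441.62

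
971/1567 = 971/1567=0.62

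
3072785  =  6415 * 479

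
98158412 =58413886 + 39744526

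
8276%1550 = 526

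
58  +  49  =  107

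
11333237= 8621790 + 2711447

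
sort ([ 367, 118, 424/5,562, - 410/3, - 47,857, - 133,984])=[ - 410/3,  -  133, - 47,424/5,118,367, 562, 857,984 ] 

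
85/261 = 85/261= 0.33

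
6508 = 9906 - 3398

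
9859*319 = 3145021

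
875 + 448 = 1323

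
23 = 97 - 74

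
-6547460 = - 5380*1217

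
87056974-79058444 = 7998530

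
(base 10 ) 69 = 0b1000101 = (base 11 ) 63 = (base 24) 2L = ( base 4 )1011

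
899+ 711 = 1610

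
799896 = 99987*8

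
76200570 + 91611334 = 167811904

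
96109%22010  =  8069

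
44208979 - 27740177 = 16468802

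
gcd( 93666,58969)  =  1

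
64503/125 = 516 + 3/125=516.02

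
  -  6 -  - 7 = 1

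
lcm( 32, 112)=224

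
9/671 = 9/671 = 0.01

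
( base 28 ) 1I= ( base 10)46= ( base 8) 56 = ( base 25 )1L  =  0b101110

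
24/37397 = 24/37397 = 0.00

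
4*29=116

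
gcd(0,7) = 7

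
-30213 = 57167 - 87380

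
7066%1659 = 430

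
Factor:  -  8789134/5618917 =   -  2^1 * 19^1*1259^(-1 )*4463^( - 1 )*231293^1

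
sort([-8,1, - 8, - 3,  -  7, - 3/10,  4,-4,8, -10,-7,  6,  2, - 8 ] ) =[-10, - 8, - 8,-8,-7, - 7, - 4, - 3, - 3/10,1,2, 4 , 6, 8]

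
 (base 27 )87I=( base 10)6039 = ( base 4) 1132113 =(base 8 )13627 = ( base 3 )22021200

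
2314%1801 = 513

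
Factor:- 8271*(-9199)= 3^2*919^1*9199^1 = 76084929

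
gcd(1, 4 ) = 1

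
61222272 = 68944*888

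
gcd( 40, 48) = 8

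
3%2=1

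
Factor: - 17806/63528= - 2^( - 2 )*3^ (-1 )*29^1 * 307^1*2647^(-1)  =  -8903/31764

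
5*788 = 3940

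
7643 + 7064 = 14707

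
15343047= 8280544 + 7062503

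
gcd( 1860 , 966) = 6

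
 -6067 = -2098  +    -  3969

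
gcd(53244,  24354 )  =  54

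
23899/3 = 7966 + 1/3 = 7966.33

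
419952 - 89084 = 330868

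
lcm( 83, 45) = 3735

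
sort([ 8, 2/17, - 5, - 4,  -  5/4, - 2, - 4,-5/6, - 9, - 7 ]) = [ - 9, - 7,-5, - 4, - 4, - 2, - 5/4, - 5/6,2/17, 8]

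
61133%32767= 28366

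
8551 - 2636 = 5915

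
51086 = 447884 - 396798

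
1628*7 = 11396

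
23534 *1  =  23534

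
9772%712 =516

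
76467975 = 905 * 84495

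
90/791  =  90/791=0.11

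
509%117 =41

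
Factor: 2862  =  2^1*3^3*53^1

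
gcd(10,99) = 1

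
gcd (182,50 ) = 2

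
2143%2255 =2143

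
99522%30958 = 6648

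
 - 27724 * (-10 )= 277240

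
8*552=4416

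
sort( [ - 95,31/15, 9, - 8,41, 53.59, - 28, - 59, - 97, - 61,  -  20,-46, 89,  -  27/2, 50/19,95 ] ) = [ - 97 , - 95,  -  61, - 59, -46, - 28, - 20, - 27/2, - 8,31/15,50/19,9,41,53.59,89,95]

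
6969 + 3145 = 10114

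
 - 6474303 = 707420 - 7181723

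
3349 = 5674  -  2325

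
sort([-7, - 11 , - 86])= [ - 86,-11,-7 ]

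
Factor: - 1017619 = - 139^1*7321^1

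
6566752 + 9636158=16202910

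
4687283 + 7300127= 11987410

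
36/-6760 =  - 9/1690= -  0.01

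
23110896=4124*5604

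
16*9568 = 153088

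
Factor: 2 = 2^1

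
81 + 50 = 131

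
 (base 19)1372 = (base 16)1F8D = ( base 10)8077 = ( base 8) 17615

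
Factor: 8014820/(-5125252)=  - 182155/116483 =- 5^1 *17^1*2143^1 * 116483^( - 1 ) 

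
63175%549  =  40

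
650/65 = 10 = 10.00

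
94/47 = 2 = 2.00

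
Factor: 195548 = 2^2*19^1 *31^1*83^1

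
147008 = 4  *36752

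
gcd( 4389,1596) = 399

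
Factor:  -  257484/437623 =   -  516/877 = - 2^2 * 3^1 * 43^1 * 877^( - 1 )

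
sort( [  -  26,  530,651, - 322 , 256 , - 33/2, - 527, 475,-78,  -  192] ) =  [ - 527, - 322, - 192,-78,-26,  -  33/2,256, 475,530, 651]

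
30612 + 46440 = 77052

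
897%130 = 117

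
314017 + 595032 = 909049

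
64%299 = 64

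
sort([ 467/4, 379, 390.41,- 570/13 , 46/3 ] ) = [ - 570/13,46/3, 467/4,  379, 390.41 ] 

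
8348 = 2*4174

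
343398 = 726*473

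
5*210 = 1050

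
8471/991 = 8471/991= 8.55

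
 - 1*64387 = -64387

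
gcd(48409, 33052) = 1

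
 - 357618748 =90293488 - 447912236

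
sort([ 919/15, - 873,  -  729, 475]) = [ - 873,-729, 919/15, 475]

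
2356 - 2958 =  - 602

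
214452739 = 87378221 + 127074518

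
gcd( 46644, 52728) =2028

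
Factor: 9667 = 7^1 * 1381^1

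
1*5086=5086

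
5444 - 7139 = -1695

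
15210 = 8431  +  6779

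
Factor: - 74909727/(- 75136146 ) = 2^(  -  1 )*3^1*19^(-1 )*59^( - 1)*1669^1*4987^1*11171^ (-1)= 24969909/25045382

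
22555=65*347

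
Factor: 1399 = 1399^1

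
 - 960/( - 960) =1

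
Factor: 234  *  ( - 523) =  -  122382=- 2^1*3^2*13^1*523^1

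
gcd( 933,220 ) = 1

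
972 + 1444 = 2416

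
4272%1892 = 488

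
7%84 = 7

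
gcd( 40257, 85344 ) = 21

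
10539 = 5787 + 4752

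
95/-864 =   -  1 + 769/864=- 0.11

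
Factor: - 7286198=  - 2^1*3643099^1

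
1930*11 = 21230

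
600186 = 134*4479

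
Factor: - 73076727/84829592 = - 2^( - 3) * 3^1*17^ ( - 1 ) * 23^1*36691^( - 1 )*62299^1 = - 4298631/4989976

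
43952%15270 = 13412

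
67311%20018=7257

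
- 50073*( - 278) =13920294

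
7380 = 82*90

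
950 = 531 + 419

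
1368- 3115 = -1747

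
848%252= 92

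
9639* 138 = 1330182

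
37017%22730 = 14287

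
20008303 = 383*52241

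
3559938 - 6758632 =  - 3198694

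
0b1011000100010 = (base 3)21202212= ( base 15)1a2b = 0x1622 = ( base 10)5666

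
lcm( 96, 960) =960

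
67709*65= 4401085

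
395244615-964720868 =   -  569476253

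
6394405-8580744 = -2186339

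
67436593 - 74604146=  - 7167553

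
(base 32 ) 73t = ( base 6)53433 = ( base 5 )213133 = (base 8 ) 16175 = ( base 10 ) 7293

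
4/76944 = 1/19236= 0.00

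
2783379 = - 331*( -8409 ) 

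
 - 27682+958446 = 930764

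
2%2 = 0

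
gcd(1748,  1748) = 1748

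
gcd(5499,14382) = 423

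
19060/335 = 3812/67 = 56.90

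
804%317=170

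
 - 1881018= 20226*( - 93)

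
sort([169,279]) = [169, 279] 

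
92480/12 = 7706 + 2/3 = 7706.67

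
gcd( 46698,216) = 6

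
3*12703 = 38109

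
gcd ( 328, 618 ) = 2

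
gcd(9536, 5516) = 4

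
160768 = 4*40192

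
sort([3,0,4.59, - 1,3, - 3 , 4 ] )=[ - 3, - 1,0, 3 , 3,4, 4.59 ] 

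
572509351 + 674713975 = 1247223326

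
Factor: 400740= 2^2*3^1*5^1*6679^1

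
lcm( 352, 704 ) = 704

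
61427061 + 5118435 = 66545496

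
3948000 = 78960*50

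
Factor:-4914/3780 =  - 13/10   =  - 2^( - 1)*  5^(-1)*13^1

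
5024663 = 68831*73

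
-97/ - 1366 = 97/1366=0.07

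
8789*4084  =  35894276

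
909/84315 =303/28105 = 0.01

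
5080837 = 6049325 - 968488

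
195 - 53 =142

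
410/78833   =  410/78833  =  0.01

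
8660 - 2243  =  6417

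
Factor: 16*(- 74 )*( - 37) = 2^5*37^2=   43808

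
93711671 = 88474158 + 5237513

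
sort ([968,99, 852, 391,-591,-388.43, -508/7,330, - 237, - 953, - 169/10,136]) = [ - 953, - 591, -388.43,  -  237,-508/7 , - 169/10,99,136,330, 391, 852,968]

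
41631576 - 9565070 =32066506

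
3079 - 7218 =-4139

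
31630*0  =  0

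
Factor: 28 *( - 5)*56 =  - 7840 = -2^5*5^1*7^2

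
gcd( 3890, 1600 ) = 10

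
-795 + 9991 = 9196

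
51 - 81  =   - 30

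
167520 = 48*3490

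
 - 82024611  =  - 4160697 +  - 77863914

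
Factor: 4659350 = 2^1*5^2*93187^1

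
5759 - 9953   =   - 4194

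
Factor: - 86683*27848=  - 2^3*17^1*59^2*5099^1=-2413948184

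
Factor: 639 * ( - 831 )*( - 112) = 59473008 = 2^4 * 3^3*7^1*71^1*277^1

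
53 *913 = 48389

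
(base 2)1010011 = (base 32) 2j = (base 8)123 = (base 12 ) 6B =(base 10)83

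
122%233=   122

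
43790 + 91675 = 135465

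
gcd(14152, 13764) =4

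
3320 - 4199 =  - 879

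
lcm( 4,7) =28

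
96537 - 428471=-331934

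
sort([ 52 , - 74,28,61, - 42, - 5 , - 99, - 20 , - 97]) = [ - 99, - 97, - 74, - 42, - 20, - 5, 28,52, 61 ]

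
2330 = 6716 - 4386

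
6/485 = 6/485= 0.01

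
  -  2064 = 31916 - 33980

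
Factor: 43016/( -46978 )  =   - 76/83 = -2^2*19^1*83^(-1 )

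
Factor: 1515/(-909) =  - 5/3 = - 3^( - 1)*5^1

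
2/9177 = 2/9177= 0.00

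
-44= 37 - 81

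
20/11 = 20/11 = 1.82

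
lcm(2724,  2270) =13620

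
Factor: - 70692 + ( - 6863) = -77555 = - 5^1*15511^1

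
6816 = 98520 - 91704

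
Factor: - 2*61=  - 122=- 2^1*61^1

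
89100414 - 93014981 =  - 3914567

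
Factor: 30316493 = 30316493^1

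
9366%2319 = 90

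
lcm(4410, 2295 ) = 224910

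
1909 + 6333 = 8242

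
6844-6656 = 188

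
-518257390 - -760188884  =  241931494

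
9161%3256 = 2649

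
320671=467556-146885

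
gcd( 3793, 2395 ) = 1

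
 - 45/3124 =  - 45/3124 = -0.01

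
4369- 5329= - 960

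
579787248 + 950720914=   1530508162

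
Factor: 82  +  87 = 169 = 13^2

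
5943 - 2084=3859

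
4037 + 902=4939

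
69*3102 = 214038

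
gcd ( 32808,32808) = 32808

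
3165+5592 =8757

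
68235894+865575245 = 933811139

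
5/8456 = 5/8456 = 0.00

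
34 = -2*( - 17)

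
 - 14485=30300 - 44785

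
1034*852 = 880968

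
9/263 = 9/263=0.03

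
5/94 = 5/94 = 0.05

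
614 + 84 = 698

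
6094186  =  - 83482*( - 73 )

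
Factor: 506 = 2^1 *11^1*23^1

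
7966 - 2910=5056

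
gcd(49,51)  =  1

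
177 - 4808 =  - 4631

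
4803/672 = 7 + 33/224 = 7.15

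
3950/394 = 10 + 5/197  =  10.03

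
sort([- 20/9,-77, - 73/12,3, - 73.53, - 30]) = [ - 77, - 73.53, - 30,  -  73/12, - 20/9,3]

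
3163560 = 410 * 7716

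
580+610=1190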